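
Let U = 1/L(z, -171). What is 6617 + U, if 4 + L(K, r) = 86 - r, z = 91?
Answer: 1674102/253 ≈ 6617.0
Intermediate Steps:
L(K, r) = 82 - r (L(K, r) = -4 + (86 - r) = 82 - r)
U = 1/253 (U = 1/(82 - 1*(-171)) = 1/(82 + 171) = 1/253 ≈ 0.0039526)
6617 + U = 6617 + 1/253 = 1674102/253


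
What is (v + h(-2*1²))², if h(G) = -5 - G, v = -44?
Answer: 2209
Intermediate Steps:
(v + h(-2*1²))² = (-44 + (-5 - (-2)*1²))² = (-44 + (-5 - (-2)))² = (-44 + (-5 - 1*(-2)))² = (-44 + (-5 + 2))² = (-44 - 3)² = (-47)² = 2209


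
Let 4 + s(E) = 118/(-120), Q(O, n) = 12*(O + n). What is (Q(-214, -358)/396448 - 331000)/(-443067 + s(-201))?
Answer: 18926580990/25334856007 ≈ 0.74706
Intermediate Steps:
Q(O, n) = 12*O + 12*n
s(E) = -299/60 (s(E) = -4 + 118/(-120) = -4 + 118*(-1/120) = -4 - 59/60 = -299/60)
(Q(-214, -358)/396448 - 331000)/(-443067 + s(-201)) = ((12*(-214) + 12*(-358))/396448 - 331000)/(-443067 - 299/60) = ((-2568 - 4296)*(1/396448) - 331000)/(-26584319/60) = (-6864*1/396448 - 331000)*(-60/26584319) = (-33/1906 - 331000)*(-60/26584319) = -630886033/1906*(-60/26584319) = 18926580990/25334856007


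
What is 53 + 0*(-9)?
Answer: 53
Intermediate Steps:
53 + 0*(-9) = 53 + 0 = 53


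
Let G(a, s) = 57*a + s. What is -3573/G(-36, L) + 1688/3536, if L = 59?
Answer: 1999789/880906 ≈ 2.2701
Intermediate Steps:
G(a, s) = s + 57*a
-3573/G(-36, L) + 1688/3536 = -3573/(59 + 57*(-36)) + 1688/3536 = -3573/(59 - 2052) + 1688*(1/3536) = -3573/(-1993) + 211/442 = -3573*(-1/1993) + 211/442 = 3573/1993 + 211/442 = 1999789/880906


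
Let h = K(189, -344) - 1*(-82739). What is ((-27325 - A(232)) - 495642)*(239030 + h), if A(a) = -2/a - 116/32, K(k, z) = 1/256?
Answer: -9994093860660365/59392 ≈ -1.6827e+11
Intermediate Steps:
K(k, z) = 1/256
A(a) = -29/8 - 2/a (A(a) = -2/a - 116*1/32 = -2/a - 29/8 = -29/8 - 2/a)
h = 21181185/256 (h = 1/256 - 1*(-82739) = 1/256 + 82739 = 21181185/256 ≈ 82739.)
((-27325 - A(232)) - 495642)*(239030 + h) = ((-27325 - (-29/8 - 2/232)) - 495642)*(239030 + 21181185/256) = ((-27325 - (-29/8 - 2*1/232)) - 495642)*(82372865/256) = ((-27325 - (-29/8 - 1/116)) - 495642)*(82372865/256) = ((-27325 - 1*(-843/232)) - 495642)*(82372865/256) = ((-27325 + 843/232) - 495642)*(82372865/256) = (-6338557/232 - 495642)*(82372865/256) = -121327501/232*82372865/256 = -9994093860660365/59392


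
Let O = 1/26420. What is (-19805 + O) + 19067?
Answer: -19497959/26420 ≈ -738.00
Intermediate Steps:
O = 1/26420 ≈ 3.7850e-5
(-19805 + O) + 19067 = (-19805 + 1/26420) + 19067 = -523248099/26420 + 19067 = -19497959/26420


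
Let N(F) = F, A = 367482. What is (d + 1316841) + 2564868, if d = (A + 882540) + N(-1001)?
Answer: 5130730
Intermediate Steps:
d = 1249021 (d = (367482 + 882540) - 1001 = 1250022 - 1001 = 1249021)
(d + 1316841) + 2564868 = (1249021 + 1316841) + 2564868 = 2565862 + 2564868 = 5130730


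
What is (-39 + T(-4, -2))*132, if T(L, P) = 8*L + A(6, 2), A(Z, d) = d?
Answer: -9108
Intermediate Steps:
T(L, P) = 2 + 8*L (T(L, P) = 8*L + 2 = 2 + 8*L)
(-39 + T(-4, -2))*132 = (-39 + (2 + 8*(-4)))*132 = (-39 + (2 - 32))*132 = (-39 - 30)*132 = -69*132 = -9108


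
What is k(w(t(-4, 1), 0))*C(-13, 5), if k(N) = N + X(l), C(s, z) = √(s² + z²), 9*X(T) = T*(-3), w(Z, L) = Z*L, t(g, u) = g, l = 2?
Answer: -2*√194/3 ≈ -9.2856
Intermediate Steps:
w(Z, L) = L*Z
X(T) = -T/3 (X(T) = (T*(-3))/9 = (-3*T)/9 = -T/3)
k(N) = -⅔ + N (k(N) = N - ⅓*2 = N - ⅔ = -⅔ + N)
k(w(t(-4, 1), 0))*C(-13, 5) = (-⅔ + 0*(-4))*√((-13)² + 5²) = (-⅔ + 0)*√(169 + 25) = -2*√194/3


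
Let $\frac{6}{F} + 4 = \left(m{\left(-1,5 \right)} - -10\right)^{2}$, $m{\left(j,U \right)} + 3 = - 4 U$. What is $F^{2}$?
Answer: $\frac{4}{3025} \approx 0.0013223$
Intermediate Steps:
$m{\left(j,U \right)} = -3 - 4 U$
$F = \frac{2}{55}$ ($F = \frac{6}{-4 + \left(\left(-3 - 20\right) - -10\right)^{2}} = \frac{6}{-4 + \left(\left(-3 - 20\right) + 10\right)^{2}} = \frac{6}{-4 + \left(-23 + 10\right)^{2}} = \frac{6}{-4 + \left(-13\right)^{2}} = \frac{6}{-4 + 169} = \frac{6}{165} = 6 \cdot \frac{1}{165} = \frac{2}{55} \approx 0.036364$)
$F^{2} = \left(\frac{2}{55}\right)^{2} = \frac{4}{3025}$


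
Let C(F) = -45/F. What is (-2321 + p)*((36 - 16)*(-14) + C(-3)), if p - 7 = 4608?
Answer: -607910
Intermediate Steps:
p = 4615 (p = 7 + 4608 = 4615)
(-2321 + p)*((36 - 16)*(-14) + C(-3)) = (-2321 + 4615)*((36 - 16)*(-14) - 45/(-3)) = 2294*(20*(-14) - 45*(-⅓)) = 2294*(-280 + 15) = 2294*(-265) = -607910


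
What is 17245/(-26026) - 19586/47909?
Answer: -1335935941/1246879634 ≈ -1.0714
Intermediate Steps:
17245/(-26026) - 19586/47909 = 17245*(-1/26026) - 19586*1/47909 = -17245/26026 - 19586/47909 = -1335935941/1246879634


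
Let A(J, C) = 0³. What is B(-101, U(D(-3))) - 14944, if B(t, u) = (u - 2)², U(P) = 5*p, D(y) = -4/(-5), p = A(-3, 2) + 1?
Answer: -14935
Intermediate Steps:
A(J, C) = 0
p = 1 (p = 0 + 1 = 1)
D(y) = ⅘ (D(y) = -4*(-⅕) = ⅘)
U(P) = 5 (U(P) = 5*1 = 5)
B(t, u) = (-2 + u)²
B(-101, U(D(-3))) - 14944 = (-2 + 5)² - 14944 = 3² - 14944 = 9 - 14944 = -14935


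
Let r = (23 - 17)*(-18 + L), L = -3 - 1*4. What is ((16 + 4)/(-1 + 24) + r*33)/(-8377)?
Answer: 113830/192671 ≈ 0.59080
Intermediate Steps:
L = -7 (L = -3 - 4 = -7)
r = -150 (r = (23 - 17)*(-18 - 7) = 6*(-25) = -150)
((16 + 4)/(-1 + 24) + r*33)/(-8377) = ((16 + 4)/(-1 + 24) - 150*33)/(-8377) = (20/23 - 4950)*(-1/8377) = -113830/23*(-1/8377) = 113830/192671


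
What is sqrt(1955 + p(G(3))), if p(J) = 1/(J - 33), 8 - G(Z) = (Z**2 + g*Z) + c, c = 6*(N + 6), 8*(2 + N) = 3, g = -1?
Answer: sqrt(102521239)/229 ≈ 44.215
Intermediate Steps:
N = -13/8 (N = -2 + (1/8)*3 = -2 + 3/8 = -13/8 ≈ -1.6250)
c = 105/4 (c = 6*(-13/8 + 6) = 6*(35/8) = 105/4 ≈ 26.250)
G(Z) = -73/4 + Z - Z**2 (G(Z) = 8 - ((Z**2 - Z) + 105/4) = 8 - (105/4 + Z**2 - Z) = 8 + (-105/4 + Z - Z**2) = -73/4 + Z - Z**2)
p(J) = 1/(-33 + J)
sqrt(1955 + p(G(3))) = sqrt(1955 + 1/(-33 + (-73/4 + 3 - 1*3**2))) = sqrt(1955 + 1/(-33 + (-73/4 + 3 - 1*9))) = sqrt(1955 + 1/(-33 + (-73/4 + 3 - 9))) = sqrt(1955 + 1/(-33 - 97/4)) = sqrt(1955 + 1/(-229/4)) = sqrt(1955 - 4/229) = sqrt(447691/229) = sqrt(102521239)/229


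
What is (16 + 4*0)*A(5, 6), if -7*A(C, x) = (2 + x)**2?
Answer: -1024/7 ≈ -146.29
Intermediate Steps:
A(C, x) = -(2 + x)**2/7
(16 + 4*0)*A(5, 6) = (16 + 4*0)*(-(2 + 6)**2/7) = (16 + 0)*(-1/7*8**2) = 16*(-1/7*64) = 16*(-64/7) = -1024/7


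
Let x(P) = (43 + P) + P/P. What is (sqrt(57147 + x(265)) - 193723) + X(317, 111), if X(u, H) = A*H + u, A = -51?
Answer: -199067 + 12*sqrt(399) ≈ -1.9883e+5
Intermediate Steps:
X(u, H) = u - 51*H (X(u, H) = -51*H + u = u - 51*H)
x(P) = 44 + P (x(P) = (43 + P) + 1 = 44 + P)
(sqrt(57147 + x(265)) - 193723) + X(317, 111) = (sqrt(57147 + (44 + 265)) - 193723) + (317 - 51*111) = (sqrt(57147 + 309) - 193723) + (317 - 5661) = (sqrt(57456) - 193723) - 5344 = (12*sqrt(399) - 193723) - 5344 = (-193723 + 12*sqrt(399)) - 5344 = -199067 + 12*sqrt(399)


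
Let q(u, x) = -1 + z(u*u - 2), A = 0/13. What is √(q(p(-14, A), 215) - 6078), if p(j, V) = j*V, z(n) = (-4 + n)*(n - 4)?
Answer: I*√6043 ≈ 77.737*I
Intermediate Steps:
A = 0 (A = 0*(1/13) = 0)
z(n) = (-4 + n)² (z(n) = (-4 + n)*(-4 + n) = (-4 + n)²)
p(j, V) = V*j
q(u, x) = -1 + (-6 + u²)² (q(u, x) = -1 + (-4 + (u*u - 2))² = -1 + (-4 + (u² - 2))² = -1 + (-4 + (-2 + u²))² = -1 + (-6 + u²)²)
√(q(p(-14, A), 215) - 6078) = √((-1 + (-6 + (0*(-14))²)²) - 6078) = √((-1 + (-6 + 0²)²) - 6078) = √((-1 + (-6 + 0)²) - 6078) = √((-1 + (-6)²) - 6078) = √((-1 + 36) - 6078) = √(35 - 6078) = √(-6043) = I*√6043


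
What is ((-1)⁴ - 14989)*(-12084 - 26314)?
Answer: 575509224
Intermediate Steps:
((-1)⁴ - 14989)*(-12084 - 26314) = (1 - 14989)*(-38398) = -14988*(-38398) = 575509224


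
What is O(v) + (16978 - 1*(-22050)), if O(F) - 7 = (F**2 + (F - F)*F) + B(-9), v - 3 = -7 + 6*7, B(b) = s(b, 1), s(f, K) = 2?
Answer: 40481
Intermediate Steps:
B(b) = 2
v = 38 (v = 3 + (-7 + 6*7) = 3 + (-7 + 42) = 3 + 35 = 38)
O(F) = 9 + F**2 (O(F) = 7 + ((F**2 + (F - F)*F) + 2) = 7 + ((F**2 + 0*F) + 2) = 7 + ((F**2 + 0) + 2) = 7 + (F**2 + 2) = 7 + (2 + F**2) = 9 + F**2)
O(v) + (16978 - 1*(-22050)) = (9 + 38**2) + (16978 - 1*(-22050)) = (9 + 1444) + (16978 + 22050) = 1453 + 39028 = 40481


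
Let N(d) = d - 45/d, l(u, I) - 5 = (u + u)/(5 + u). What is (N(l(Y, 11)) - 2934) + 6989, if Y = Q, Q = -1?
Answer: 8099/2 ≈ 4049.5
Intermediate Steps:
Y = -1
l(u, I) = 5 + 2*u/(5 + u) (l(u, I) = 5 + (u + u)/(5 + u) = 5 + (2*u)/(5 + u) = 5 + 2*u/(5 + u))
(N(l(Y, 11)) - 2934) + 6989 = (((25 + 7*(-1))/(5 - 1) - 45*(5 - 1)/(25 + 7*(-1))) - 2934) + 6989 = (((25 - 7)/4 - 45*4/(25 - 7)) - 2934) + 6989 = (((¼)*18 - 45/((¼)*18)) - 2934) + 6989 = ((9/2 - 45/9/2) - 2934) + 6989 = ((9/2 - 45*2/9) - 2934) + 6989 = ((9/2 - 10) - 2934) + 6989 = (-11/2 - 2934) + 6989 = -5879/2 + 6989 = 8099/2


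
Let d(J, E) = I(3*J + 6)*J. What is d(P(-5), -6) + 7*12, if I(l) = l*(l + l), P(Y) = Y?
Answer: -726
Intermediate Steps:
I(l) = 2*l² (I(l) = l*(2*l) = 2*l²)
d(J, E) = 2*J*(6 + 3*J)² (d(J, E) = (2*(3*J + 6)²)*J = (2*(6 + 3*J)²)*J = 2*J*(6 + 3*J)²)
d(P(-5), -6) + 7*12 = 18*(-5)*(2 - 5)² + 7*12 = 18*(-5)*(-3)² + 84 = 18*(-5)*9 + 84 = -810 + 84 = -726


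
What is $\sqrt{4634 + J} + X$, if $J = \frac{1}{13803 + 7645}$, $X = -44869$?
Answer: $-44869 + \frac{3 \sqrt{59214372994}}{10724} \approx -44801.0$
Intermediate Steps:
$J = \frac{1}{21448} \approx 4.6624 \cdot 10^{-5}$
$\sqrt{4634 + J} + X = \sqrt{4634 + \frac{1}{21448}} - 44869 = \sqrt{\frac{99390033}{21448}} - 44869 = \frac{3 \sqrt{59214372994}}{10724} - 44869 = -44869 + \frac{3 \sqrt{59214372994}}{10724}$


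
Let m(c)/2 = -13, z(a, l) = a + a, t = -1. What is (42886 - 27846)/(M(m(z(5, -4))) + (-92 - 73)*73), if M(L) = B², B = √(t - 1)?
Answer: -15040/12047 ≈ -1.2484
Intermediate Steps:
z(a, l) = 2*a
B = I*√2 (B = √(-1 - 1) = √(-2) = I*√2 ≈ 1.4142*I)
m(c) = -26 (m(c) = 2*(-13) = -26)
M(L) = -2 (M(L) = (I*√2)² = -2)
(42886 - 27846)/(M(m(z(5, -4))) + (-92 - 73)*73) = (42886 - 27846)/(-2 + (-92 - 73)*73) = 15040/(-2 - 165*73) = 15040/(-2 - 12045) = 15040/(-12047) = 15040*(-1/12047) = -15040/12047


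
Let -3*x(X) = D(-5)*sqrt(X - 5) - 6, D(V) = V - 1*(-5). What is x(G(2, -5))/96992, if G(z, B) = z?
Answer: 1/48496 ≈ 2.0620e-5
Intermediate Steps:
D(V) = 5 + V (D(V) = V + 5 = 5 + V)
x(X) = 2 (x(X) = -((5 - 5)*sqrt(X - 5) - 6)/3 = -(0*sqrt(-5 + X) - 6)/3 = -(0 - 6)/3 = -1/3*(-6) = 2)
x(G(2, -5))/96992 = 2/96992 = 2*(1/96992) = 1/48496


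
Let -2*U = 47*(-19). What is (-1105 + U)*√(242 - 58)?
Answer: -1317*√46 ≈ -8932.3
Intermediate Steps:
U = 893/2 (U = -47*(-19)/2 = -½*(-893) = 893/2 ≈ 446.50)
(-1105 + U)*√(242 - 58) = (-1105 + 893/2)*√(242 - 58) = -1317*√46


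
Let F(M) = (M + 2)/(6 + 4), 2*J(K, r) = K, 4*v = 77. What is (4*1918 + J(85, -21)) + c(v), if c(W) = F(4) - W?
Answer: 153917/20 ≈ 7695.9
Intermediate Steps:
v = 77/4 (v = (1/4)*77 = 77/4 ≈ 19.250)
J(K, r) = K/2
F(M) = 1/5 + M/10 (F(M) = (2 + M)/10 = (2 + M)*(1/10) = 1/5 + M/10)
c(W) = 3/5 - W (c(W) = (1/5 + (1/10)*4) - W = (1/5 + 2/5) - W = 3/5 - W)
(4*1918 + J(85, -21)) + c(v) = (4*1918 + (1/2)*85) + (3/5 - 1*77/4) = (7672 + 85/2) + (3/5 - 77/4) = 15429/2 - 373/20 = 153917/20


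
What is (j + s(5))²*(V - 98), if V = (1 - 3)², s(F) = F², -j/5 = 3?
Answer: -9400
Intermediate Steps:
j = -15 (j = -5*3 = -15)
V = 4 (V = (-2)² = 4)
(j + s(5))²*(V - 98) = (-15 + 5²)²*(4 - 98) = (-15 + 25)²*(-94) = 10²*(-94) = 100*(-94) = -9400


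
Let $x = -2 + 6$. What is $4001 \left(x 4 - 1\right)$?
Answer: $60015$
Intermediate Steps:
$x = 4$
$4001 \left(x 4 - 1\right) = 4001 \left(4 \cdot 4 - 1\right) = 4001 \left(16 - 1\right) = 4001 \cdot 15 = 60015$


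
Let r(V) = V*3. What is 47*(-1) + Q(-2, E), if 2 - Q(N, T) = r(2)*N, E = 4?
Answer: -33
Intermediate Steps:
r(V) = 3*V
Q(N, T) = 2 - 6*N (Q(N, T) = 2 - 3*2*N = 2 - 6*N)
47*(-1) + Q(-2, E) = 47*(-1) + (2 - 6*(-2)) = -47 + (2 + 12) = -47 + 14 = -33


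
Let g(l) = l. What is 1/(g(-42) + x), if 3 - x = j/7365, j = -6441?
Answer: -2455/93598 ≈ -0.026229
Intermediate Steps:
x = 9512/2455 (x = 3 - (-6441)/7365 = 3 - 1*(-2147/2455) = 3 + 2147/2455 = 9512/2455 ≈ 3.8745)
1/(g(-42) + x) = 1/(-42 + 9512/2455) = 1/(-93598/2455) = -2455/93598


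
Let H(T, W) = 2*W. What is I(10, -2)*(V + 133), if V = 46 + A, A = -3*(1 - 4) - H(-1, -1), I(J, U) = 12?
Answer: 2280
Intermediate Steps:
A = 11 (A = -3*(1 - 4) - 2*(-1) = -3*(-3) - 1*(-2) = 9 + 2 = 11)
V = 57 (V = 46 + 11 = 57)
I(10, -2)*(V + 133) = 12*(57 + 133) = 12*190 = 2280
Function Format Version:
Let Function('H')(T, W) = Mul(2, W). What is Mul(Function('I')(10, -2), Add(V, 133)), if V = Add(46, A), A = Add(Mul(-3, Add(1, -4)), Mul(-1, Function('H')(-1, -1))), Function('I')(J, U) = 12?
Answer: 2280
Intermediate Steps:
A = 11 (A = Add(Mul(-3, Add(1, -4)), Mul(-1, Mul(2, -1))) = Add(Mul(-3, -3), Mul(-1, -2)) = Add(9, 2) = 11)
V = 57 (V = Add(46, 11) = 57)
Mul(Function('I')(10, -2), Add(V, 133)) = Mul(12, Add(57, 133)) = Mul(12, 190) = 2280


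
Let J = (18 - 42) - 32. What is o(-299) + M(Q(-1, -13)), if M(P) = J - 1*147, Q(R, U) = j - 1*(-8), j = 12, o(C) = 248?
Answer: 45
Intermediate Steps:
J = -56 (J = -24 - 32 = -56)
Q(R, U) = 20 (Q(R, U) = 12 - 1*(-8) = 12 + 8 = 20)
M(P) = -203 (M(P) = -56 - 1*147 = -56 - 147 = -203)
o(-299) + M(Q(-1, -13)) = 248 - 203 = 45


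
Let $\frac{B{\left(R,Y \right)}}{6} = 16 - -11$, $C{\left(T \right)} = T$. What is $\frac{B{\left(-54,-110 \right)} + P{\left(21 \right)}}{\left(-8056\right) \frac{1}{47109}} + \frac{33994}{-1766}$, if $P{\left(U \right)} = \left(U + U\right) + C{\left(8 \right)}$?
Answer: $- \frac{42243133}{33554} \approx -1259.0$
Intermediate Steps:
$P{\left(U \right)} = 8 + 2 U$ ($P{\left(U \right)} = \left(U + U\right) + 8 = 2 U + 8 = 8 + 2 U$)
$B{\left(R,Y \right)} = 162$ ($B{\left(R,Y \right)} = 6 \left(16 - -11\right) = 6 \left(16 + 11\right) = 6 \cdot 27 = 162$)
$\frac{B{\left(-54,-110 \right)} + P{\left(21 \right)}}{\left(-8056\right) \frac{1}{47109}} + \frac{33994}{-1766} = \frac{162 + \left(8 + 2 \cdot 21\right)}{\left(-8056\right) \frac{1}{47109}} + \frac{33994}{-1766} = \frac{162 + \left(8 + 42\right)}{\left(-8056\right) \frac{1}{47109}} + 33994 \left(- \frac{1}{1766}\right) = \frac{162 + 50}{- \frac{8056}{47109}} - \frac{16997}{883} = 212 \left(- \frac{47109}{8056}\right) - \frac{16997}{883} = - \frac{47109}{38} - \frac{16997}{883} = - \frac{42243133}{33554}$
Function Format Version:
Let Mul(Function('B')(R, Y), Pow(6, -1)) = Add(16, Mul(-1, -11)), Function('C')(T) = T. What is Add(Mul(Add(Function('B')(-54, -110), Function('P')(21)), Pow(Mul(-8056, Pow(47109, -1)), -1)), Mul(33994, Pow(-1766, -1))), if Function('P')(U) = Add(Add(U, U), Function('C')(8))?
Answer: Rational(-42243133, 33554) ≈ -1259.0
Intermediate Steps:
Function('P')(U) = Add(8, Mul(2, U)) (Function('P')(U) = Add(Add(U, U), 8) = Add(Mul(2, U), 8) = Add(8, Mul(2, U)))
Function('B')(R, Y) = 162 (Function('B')(R, Y) = Mul(6, Add(16, Mul(-1, -11))) = Mul(6, Add(16, 11)) = Mul(6, 27) = 162)
Add(Mul(Add(Function('B')(-54, -110), Function('P')(21)), Pow(Mul(-8056, Pow(47109, -1)), -1)), Mul(33994, Pow(-1766, -1))) = Add(Mul(Add(162, Add(8, Mul(2, 21))), Pow(Mul(-8056, Pow(47109, -1)), -1)), Mul(33994, Pow(-1766, -1))) = Add(Mul(Add(162, Add(8, 42)), Pow(Mul(-8056, Rational(1, 47109)), -1)), Mul(33994, Rational(-1, 1766))) = Add(Mul(Add(162, 50), Pow(Rational(-8056, 47109), -1)), Rational(-16997, 883)) = Add(Mul(212, Rational(-47109, 8056)), Rational(-16997, 883)) = Add(Rational(-47109, 38), Rational(-16997, 883)) = Rational(-42243133, 33554)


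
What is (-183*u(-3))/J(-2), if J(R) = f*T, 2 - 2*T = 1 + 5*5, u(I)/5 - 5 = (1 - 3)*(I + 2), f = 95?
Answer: 427/76 ≈ 5.6184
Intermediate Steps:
u(I) = 5 - 10*I (u(I) = 25 + 5*((1 - 3)*(I + 2)) = 25 + 5*(-2*(2 + I)) = 25 + 5*(-4 - 2*I) = 25 + (-20 - 10*I) = 5 - 10*I)
T = -12 (T = 1 - (1 + 5*5)/2 = 1 - (1 + 25)/2 = 1 - ½*26 = 1 - 13 = -12)
J(R) = -1140 (J(R) = 95*(-12) = -1140)
(-183*u(-3))/J(-2) = -183*(5 - 10*(-3))/(-1140) = -183*(5 + 30)*(-1/1140) = -183*35*(-1/1140) = -6405*(-1/1140) = 427/76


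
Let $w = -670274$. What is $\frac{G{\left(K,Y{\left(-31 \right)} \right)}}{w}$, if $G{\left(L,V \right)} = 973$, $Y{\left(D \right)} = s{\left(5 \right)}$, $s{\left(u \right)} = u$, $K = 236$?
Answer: $- \frac{973}{670274} \approx -0.0014516$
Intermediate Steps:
$Y{\left(D \right)} = 5$
$\frac{G{\left(K,Y{\left(-31 \right)} \right)}}{w} = \frac{973}{-670274} = 973 \left(- \frac{1}{670274}\right) = - \frac{973}{670274}$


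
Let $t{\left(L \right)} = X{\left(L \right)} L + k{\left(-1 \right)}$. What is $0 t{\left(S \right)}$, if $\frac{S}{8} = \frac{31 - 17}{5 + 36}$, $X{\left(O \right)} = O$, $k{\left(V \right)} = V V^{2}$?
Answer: $0$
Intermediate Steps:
$k{\left(V \right)} = V^{3}$
$S = \frac{112}{41}$ ($S = 8 \frac{31 - 17}{5 + 36} = 8 \cdot \frac{14}{41} = \frac{112}{41} \approx 2.7317$)
$t{\left(L \right)} = -1 + L^{2}$ ($t{\left(L \right)} = L L + \left(-1\right)^{3} = L^{2} - 1 = -1 + L^{2}$)
$0 t{\left(S \right)} = 0 \left(-1 + \left(\frac{112}{41}\right)^{2}\right) = 0 \left(-1 + \frac{12544}{1681}\right) = 0 \cdot \frac{10863}{1681} = 0$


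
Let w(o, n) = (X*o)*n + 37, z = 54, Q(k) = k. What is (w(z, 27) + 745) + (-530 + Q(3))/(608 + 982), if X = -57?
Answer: -130895687/1590 ≈ -82324.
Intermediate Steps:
w(o, n) = 37 - 57*n*o (w(o, n) = (-57*o)*n + 37 = -57*n*o + 37 = 37 - 57*n*o)
(w(z, 27) + 745) + (-530 + Q(3))/(608 + 982) = ((37 - 57*27*54) + 745) + (-530 + 3)/(608 + 982) = ((37 - 83106) + 745) - 527/1590 = (-83069 + 745) - 527*1/1590 = -82324 - 527/1590 = -130895687/1590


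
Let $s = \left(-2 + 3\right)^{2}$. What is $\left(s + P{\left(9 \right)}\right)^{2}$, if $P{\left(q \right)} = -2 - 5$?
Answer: $36$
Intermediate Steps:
$P{\left(q \right)} = -7$
$s = 1$ ($s = 1^{2} = 1$)
$\left(s + P{\left(9 \right)}\right)^{2} = \left(1 - 7\right)^{2} = \left(-6\right)^{2} = 36$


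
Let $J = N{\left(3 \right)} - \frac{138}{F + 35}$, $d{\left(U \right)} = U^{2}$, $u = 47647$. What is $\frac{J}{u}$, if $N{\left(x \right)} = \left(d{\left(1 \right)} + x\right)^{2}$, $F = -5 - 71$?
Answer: $\frac{794}{1953527} \approx 0.00040644$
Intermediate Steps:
$F = -76$
$N{\left(x \right)} = \left(1 + x\right)^{2}$ ($N{\left(x \right)} = \left(1^{2} + x\right)^{2} = \left(1 + x\right)^{2}$)
$J = \frac{794}{41}$ ($J = \left(1 + 3\right)^{2} - \frac{138}{-76 + 35} = 4^{2} - \frac{138}{-41} = 16 - - \frac{138}{41} = 16 + \frac{138}{41} = \frac{794}{41} \approx 19.366$)
$\frac{J}{u} = \frac{794}{41 \cdot 47647} = \frac{794}{41} \cdot \frac{1}{47647} = \frac{794}{1953527}$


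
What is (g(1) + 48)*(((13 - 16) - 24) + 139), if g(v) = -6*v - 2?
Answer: 4480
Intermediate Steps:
g(v) = -2 - 6*v
(g(1) + 48)*(((13 - 16) - 24) + 139) = ((-2 - 6*1) + 48)*(((13 - 16) - 24) + 139) = ((-2 - 6) + 48)*((-3 - 24) + 139) = (-8 + 48)*(-27 + 139) = 40*112 = 4480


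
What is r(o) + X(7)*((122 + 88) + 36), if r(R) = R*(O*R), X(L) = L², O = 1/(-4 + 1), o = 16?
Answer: 35906/3 ≈ 11969.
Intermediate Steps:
O = -⅓ (O = 1/(-3) = -⅓ ≈ -0.33333)
r(R) = -R²/3 (r(R) = R*(-R/3) = -R²/3)
r(o) + X(7)*((122 + 88) + 36) = -⅓*16² + 7²*((122 + 88) + 36) = -⅓*256 + 49*(210 + 36) = -256/3 + 49*246 = -256/3 + 12054 = 35906/3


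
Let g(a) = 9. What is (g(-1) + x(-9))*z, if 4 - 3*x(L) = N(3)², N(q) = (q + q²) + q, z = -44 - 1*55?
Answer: 6402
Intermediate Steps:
z = -99 (z = -44 - 55 = -99)
N(q) = q² + 2*q
x(L) = -221/3 (x(L) = 4/3 - 9*(2 + 3)²/3 = 4/3 - (3*5)²/3 = 4/3 - ⅓*15² = 4/3 - ⅓*225 = 4/3 - 75 = -221/3)
(g(-1) + x(-9))*z = (9 - 221/3)*(-99) = -194/3*(-99) = 6402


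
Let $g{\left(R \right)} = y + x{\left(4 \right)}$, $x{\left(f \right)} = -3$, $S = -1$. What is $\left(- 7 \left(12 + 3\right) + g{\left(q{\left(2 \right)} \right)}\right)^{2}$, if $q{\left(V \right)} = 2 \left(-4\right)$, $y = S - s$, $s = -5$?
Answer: $10816$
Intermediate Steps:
$y = 4$ ($y = -1 - -5 = -1 + 5 = 4$)
$q{\left(V \right)} = -8$
$g{\left(R \right)} = 1$ ($g{\left(R \right)} = 4 - 3 = 1$)
$\left(- 7 \left(12 + 3\right) + g{\left(q{\left(2 \right)} \right)}\right)^{2} = \left(- 7 \left(12 + 3\right) + 1\right)^{2} = \left(\left(-7\right) 15 + 1\right)^{2} = \left(-105 + 1\right)^{2} = \left(-104\right)^{2} = 10816$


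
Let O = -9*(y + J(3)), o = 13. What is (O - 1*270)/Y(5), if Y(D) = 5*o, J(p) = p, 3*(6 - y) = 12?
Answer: -63/13 ≈ -4.8462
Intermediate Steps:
y = 2 (y = 6 - 1/3*12 = 6 - 4 = 2)
O = -45 (O = -9*(2 + 3) = -9*5 = -45)
Y(D) = 65 (Y(D) = 5*13 = 65)
(O - 1*270)/Y(5) = (-45 - 1*270)/65 = (-45 - 270)*(1/65) = -315*1/65 = -63/13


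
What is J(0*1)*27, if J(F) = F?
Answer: 0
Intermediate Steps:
J(0*1)*27 = (0*1)*27 = 0*27 = 0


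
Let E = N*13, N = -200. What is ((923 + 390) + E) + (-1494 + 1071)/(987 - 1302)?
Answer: -44998/35 ≈ -1285.7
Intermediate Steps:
E = -2600 (E = -200*13 = -2600)
((923 + 390) + E) + (-1494 + 1071)/(987 - 1302) = ((923 + 390) - 2600) + (-1494 + 1071)/(987 - 1302) = (1313 - 2600) - 423/(-315) = -1287 - 423*(-1/315) = -1287 + 47/35 = -44998/35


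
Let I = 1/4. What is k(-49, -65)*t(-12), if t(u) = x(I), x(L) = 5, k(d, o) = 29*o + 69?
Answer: -9080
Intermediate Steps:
k(d, o) = 69 + 29*o
I = ¼ ≈ 0.25000
t(u) = 5
k(-49, -65)*t(-12) = (69 + 29*(-65))*5 = (69 - 1885)*5 = -1816*5 = -9080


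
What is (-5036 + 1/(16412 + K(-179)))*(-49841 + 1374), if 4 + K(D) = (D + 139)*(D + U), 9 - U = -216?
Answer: 3555754652749/14568 ≈ 2.4408e+8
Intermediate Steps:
U = 225 (U = 9 - 1*(-216) = 9 + 216 = 225)
K(D) = -4 + (139 + D)*(225 + D) (K(D) = -4 + (D + 139)*(D + 225) = -4 + (139 + D)*(225 + D))
(-5036 + 1/(16412 + K(-179)))*(-49841 + 1374) = (-5036 + 1/(16412 + (31271 + (-179)**2 + 364*(-179))))*(-49841 + 1374) = (-5036 + 1/(16412 + (31271 + 32041 - 65156)))*(-48467) = (-5036 + 1/(16412 - 1844))*(-48467) = (-5036 + 1/14568)*(-48467) = -73364447/14568*(-48467) = 3555754652749/14568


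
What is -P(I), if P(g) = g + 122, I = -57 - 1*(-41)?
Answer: -106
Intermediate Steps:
I = -16 (I = -57 + 41 = -16)
P(g) = 122 + g
-P(I) = -(122 - 16) = -1*106 = -106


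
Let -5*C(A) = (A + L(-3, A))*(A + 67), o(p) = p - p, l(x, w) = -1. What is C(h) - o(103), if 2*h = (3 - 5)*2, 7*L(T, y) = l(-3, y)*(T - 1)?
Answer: 130/7 ≈ 18.571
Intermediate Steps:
o(p) = 0
L(T, y) = ⅐ - T/7 (L(T, y) = (-(T - 1))/7 = (-(-1 + T))/7 = (1 - T)/7 = ⅐ - T/7)
h = -2 (h = ((3 - 5)*2)/2 = (-2*2)/2 = (½)*(-4) = -2)
C(A) = -(67 + A)*(4/7 + A)/5 (C(A) = -(A + (⅐ - ⅐*(-3)))*(A + 67)/5 = -(A + (⅐ + 3/7))*(67 + A)/5 = -(A + 4/7)*(67 + A)/5 = -(4/7 + A)*(67 + A)/5 = -(67 + A)*(4/7 + A)/5)
C(h) - o(103) = (-268/35 - 473/35*(-2) - ⅕*(-2)²) - 1*0 = (-268/35 + 946/35 - ⅕*4) + 0 = (-268/35 + 946/35 - ⅘) + 0 = 130/7 + 0 = 130/7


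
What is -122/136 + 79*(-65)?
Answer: -349241/68 ≈ -5135.9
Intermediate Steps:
-122/136 + 79*(-65) = -122*1/136 - 5135 = -61/68 - 5135 = -349241/68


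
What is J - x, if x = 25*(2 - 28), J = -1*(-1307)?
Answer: 1957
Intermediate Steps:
J = 1307
x = -650 (x = 25*(-26) = -650)
J - x = 1307 - 1*(-650) = 1307 + 650 = 1957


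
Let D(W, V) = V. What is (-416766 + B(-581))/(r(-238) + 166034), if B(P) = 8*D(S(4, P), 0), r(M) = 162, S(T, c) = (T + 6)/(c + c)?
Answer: -208383/83098 ≈ -2.5077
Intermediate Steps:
S(T, c) = (6 + T)/(2*c) (S(T, c) = (6 + T)/((2*c)) = (6 + T)*(1/(2*c)) = (6 + T)/(2*c))
B(P) = 0 (B(P) = 8*0 = 0)
(-416766 + B(-581))/(r(-238) + 166034) = (-416766 + 0)/(162 + 166034) = -416766/166196 = -416766*1/166196 = -208383/83098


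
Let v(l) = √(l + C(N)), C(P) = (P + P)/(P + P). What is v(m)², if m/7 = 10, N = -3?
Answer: 71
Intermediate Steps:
C(P) = 1 (C(P) = (2*P)/((2*P)) = (2*P)*(1/(2*P)) = 1)
m = 70 (m = 7*10 = 70)
v(l) = √(1 + l) (v(l) = √(l + 1) = √(1 + l))
v(m)² = (√(1 + 70))² = (√71)² = 71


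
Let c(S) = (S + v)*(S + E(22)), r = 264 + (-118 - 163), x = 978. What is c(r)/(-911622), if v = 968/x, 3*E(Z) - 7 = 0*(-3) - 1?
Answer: -39145/148594386 ≈ -0.00026344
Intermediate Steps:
E(Z) = 2 (E(Z) = 7/3 + (0*(-3) - 1)/3 = 7/3 + (0 - 1)/3 = 7/3 + (1/3)*(-1) = 7/3 - 1/3 = 2)
v = 484/489 (v = 968/978 = 968*(1/978) = 484/489 ≈ 0.98977)
r = -17 (r = 264 - 281 = -17)
c(S) = (2 + S)*(484/489 + S) (c(S) = (S + 484/489)*(S + 2) = (484/489 + S)*(2 + S) = (2 + S)*(484/489 + S))
c(r)/(-911622) = (968/489 + (-17)**2 + (1462/489)*(-17))/(-911622) = (968/489 + 289 - 24854/489)*(-1/911622) = (39145/163)*(-1/911622) = -39145/148594386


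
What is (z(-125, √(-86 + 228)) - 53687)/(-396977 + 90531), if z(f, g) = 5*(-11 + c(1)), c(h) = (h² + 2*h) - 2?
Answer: 53737/306446 ≈ 0.17536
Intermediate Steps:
c(h) = -2 + h² + 2*h
z(f, g) = -50 (z(f, g) = 5*(-11 + (-2 + 1² + 2*1)) = 5*(-11 + (-2 + 1 + 2)) = 5*(-11 + 1) = 5*(-10) = -50)
(z(-125, √(-86 + 228)) - 53687)/(-396977 + 90531) = (-50 - 53687)/(-396977 + 90531) = -53737/(-306446) = -53737*(-1/306446) = 53737/306446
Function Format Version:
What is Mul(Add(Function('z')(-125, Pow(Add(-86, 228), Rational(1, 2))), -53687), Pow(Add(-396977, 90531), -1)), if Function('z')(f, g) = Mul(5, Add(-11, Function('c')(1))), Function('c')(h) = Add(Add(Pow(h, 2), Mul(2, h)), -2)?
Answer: Rational(53737, 306446) ≈ 0.17536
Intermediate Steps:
Function('c')(h) = Add(-2, Pow(h, 2), Mul(2, h))
Function('z')(f, g) = -50 (Function('z')(f, g) = Mul(5, Add(-11, Add(-2, Pow(1, 2), Mul(2, 1)))) = Mul(5, Add(-11, Add(-2, 1, 2))) = Mul(5, Add(-11, 1)) = Mul(5, -10) = -50)
Mul(Add(Function('z')(-125, Pow(Add(-86, 228), Rational(1, 2))), -53687), Pow(Add(-396977, 90531), -1)) = Mul(Add(-50, -53687), Pow(Add(-396977, 90531), -1)) = Mul(-53737, Pow(-306446, -1)) = Mul(-53737, Rational(-1, 306446)) = Rational(53737, 306446)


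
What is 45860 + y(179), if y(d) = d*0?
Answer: 45860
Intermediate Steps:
y(d) = 0
45860 + y(179) = 45860 + 0 = 45860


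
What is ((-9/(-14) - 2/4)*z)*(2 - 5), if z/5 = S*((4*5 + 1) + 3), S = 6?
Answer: -2160/7 ≈ -308.57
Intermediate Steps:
z = 720 (z = 5*(6*((4*5 + 1) + 3)) = 5*(6*((20 + 1) + 3)) = 5*(6*(21 + 3)) = 5*(6*24) = 5*144 = 720)
((-9/(-14) - 2/4)*z)*(2 - 5) = ((-9/(-14) - 2/4)*720)*(2 - 5) = ((-9*(-1/14) - 2*1/4)*720)*(-3) = ((9/14 - 1/2)*720)*(-3) = ((1/7)*720)*(-3) = (720/7)*(-3) = -2160/7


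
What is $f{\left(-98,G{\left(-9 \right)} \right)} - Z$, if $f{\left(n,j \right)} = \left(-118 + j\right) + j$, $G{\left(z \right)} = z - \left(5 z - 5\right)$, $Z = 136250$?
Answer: $-136286$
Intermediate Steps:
$G{\left(z \right)} = 5 - 4 z$ ($G{\left(z \right)} = z - \left(-5 + 5 z\right) = 5 - 4 z$)
$f{\left(n,j \right)} = -118 + 2 j$
$f{\left(-98,G{\left(-9 \right)} \right)} - Z = \left(-118 + 2 \left(5 - -36\right)\right) - 136250 = \left(-118 + 2 \left(5 + 36\right)\right) - 136250 = \left(-118 + 2 \cdot 41\right) - 136250 = \left(-118 + 82\right) - 136250 = -36 - 136250 = -136286$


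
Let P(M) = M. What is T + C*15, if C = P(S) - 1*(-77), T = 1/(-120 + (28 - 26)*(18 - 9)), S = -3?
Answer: 113219/102 ≈ 1110.0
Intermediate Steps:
T = -1/102 (T = 1/(-120 + 2*9) = 1/(-120 + 18) = 1/(-102) = -1/102 ≈ -0.0098039)
C = 74 (C = -3 - 1*(-77) = -3 + 77 = 74)
T + C*15 = -1/102 + 74*15 = -1/102 + 1110 = 113219/102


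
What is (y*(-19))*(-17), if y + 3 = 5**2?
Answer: 7106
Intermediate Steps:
y = 22 (y = -3 + 5**2 = -3 + 25 = 22)
(y*(-19))*(-17) = (22*(-19))*(-17) = -418*(-17) = 7106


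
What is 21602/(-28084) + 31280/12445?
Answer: 8709009/4992934 ≈ 1.7443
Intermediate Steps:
21602/(-28084) + 31280/12445 = 21602*(-1/28084) + 31280*(1/12445) = -1543/2006 + 6256/2489 = 8709009/4992934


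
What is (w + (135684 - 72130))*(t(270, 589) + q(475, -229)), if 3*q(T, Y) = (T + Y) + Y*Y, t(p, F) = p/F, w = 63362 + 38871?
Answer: 5144943072511/1767 ≈ 2.9117e+9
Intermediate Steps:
w = 102233
q(T, Y) = T/3 + Y/3 + Y²/3 (q(T, Y) = ((T + Y) + Y*Y)/3 = ((T + Y) + Y²)/3 = (T + Y + Y²)/3 = T/3 + Y/3 + Y²/3)
(w + (135684 - 72130))*(t(270, 589) + q(475, -229)) = (102233 + (135684 - 72130))*(270/589 + ((⅓)*475 + (⅓)*(-229) + (⅓)*(-229)²)) = (102233 + 63554)*(270*(1/589) + (475/3 - 229/3 + (⅓)*52441)) = 165787*(270/589 + (475/3 - 229/3 + 52441/3)) = 165787*(270/589 + 52687/3) = 165787*(31033453/1767) = 5144943072511/1767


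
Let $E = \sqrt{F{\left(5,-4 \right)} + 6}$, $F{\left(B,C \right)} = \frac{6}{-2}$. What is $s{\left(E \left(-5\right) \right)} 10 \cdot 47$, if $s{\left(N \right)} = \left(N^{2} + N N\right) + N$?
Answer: $70500 - 2350 \sqrt{3} \approx 66430.0$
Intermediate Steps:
$F{\left(B,C \right)} = -3$ ($F{\left(B,C \right)} = 6 \left(- \frac{1}{2}\right) = -3$)
$E = \sqrt{3}$ ($E = \sqrt{-3 + 6} = \sqrt{3} \approx 1.732$)
$s{\left(N \right)} = N + 2 N^{2}$ ($s{\left(N \right)} = \left(N^{2} + N^{2}\right) + N = 2 N^{2} + N = N + 2 N^{2}$)
$s{\left(E \left(-5\right) \right)} 10 \cdot 47 = \sqrt{3} \left(-5\right) \left(1 + 2 \sqrt{3} \left(-5\right)\right) 10 \cdot 47 = - 5 \sqrt{3} \left(1 + 2 \left(- 5 \sqrt{3}\right)\right) 10 \cdot 47 = - 5 \sqrt{3} \left(1 - 10 \sqrt{3}\right) 10 \cdot 47 = - 50 \sqrt{3} \left(1 - 10 \sqrt{3}\right) 47 = - 2350 \sqrt{3} \left(1 - 10 \sqrt{3}\right)$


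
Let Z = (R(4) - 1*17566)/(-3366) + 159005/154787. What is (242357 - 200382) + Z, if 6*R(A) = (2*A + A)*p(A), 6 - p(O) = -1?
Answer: 10936387235102/260506521 ≈ 41981.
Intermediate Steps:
p(O) = 7 (p(O) = 6 - 1*(-1) = 6 + 1 = 7)
R(A) = 7*A/2 (R(A) = ((2*A + A)*7)/6 = ((3*A)*7)/6 = (21*A)/6 = 7*A/2)
Z = 1626016127/260506521 (Z = ((7/2)*4 - 1*17566)/(-3366) + 159005/154787 = (14 - 17566)*(-1/3366) + 159005*(1/154787) = -17552*(-1/3366) + 159005/154787 = 8776/1683 + 159005/154787 = 1626016127/260506521 ≈ 6.2417)
(242357 - 200382) + Z = (242357 - 200382) + 1626016127/260506521 = 41975 + 1626016127/260506521 = 10936387235102/260506521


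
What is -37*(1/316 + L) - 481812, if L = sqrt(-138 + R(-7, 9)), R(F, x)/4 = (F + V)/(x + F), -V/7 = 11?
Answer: -152252629/316 - 111*I*sqrt(34) ≈ -4.8181e+5 - 647.24*I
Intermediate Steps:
V = -77 (V = -7*11 = -77)
R(F, x) = 4*(-77 + F)/(F + x) (R(F, x) = 4*((F - 77)/(x + F)) = 4*((-77 + F)/(F + x)) = 4*(-77 + F)/(F + x))
L = 3*I*sqrt(34) (L = sqrt(-138 + 4*(-77 - 7)/(-7 + 9)) = sqrt(-138 + 4*(-84)/2) = sqrt(-138 + 4*(1/2)*(-84)) = sqrt(-138 - 168) = sqrt(-306) = 3*I*sqrt(34) ≈ 17.493*I)
-37*(1/316 + L) - 481812 = -37*(1/316 + 3*I*sqrt(34)) - 481812 = (-37/316 - 111*I*sqrt(34)) - 481812 = -152252629/316 - 111*I*sqrt(34)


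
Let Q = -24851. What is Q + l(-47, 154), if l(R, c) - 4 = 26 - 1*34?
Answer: -24855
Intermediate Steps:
l(R, c) = -4 (l(R, c) = 4 + (26 - 1*34) = 4 + (26 - 34) = 4 - 8 = -4)
Q + l(-47, 154) = -24851 - 4 = -24855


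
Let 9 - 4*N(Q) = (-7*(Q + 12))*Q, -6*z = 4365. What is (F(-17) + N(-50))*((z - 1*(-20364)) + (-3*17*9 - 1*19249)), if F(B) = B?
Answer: -1893463/8 ≈ -2.3668e+5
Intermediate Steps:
z = -1455/2 (z = -⅙*4365 = -1455/2 ≈ -727.50)
N(Q) = 9/4 - Q*(-84 - 7*Q)/4 (N(Q) = 9/4 - (-7*(Q + 12))*Q/4 = 9/4 - (-7*(12 + Q))*Q/4 = 9/4 - (-84 - 7*Q)*Q/4 = 9/4 - Q*(-84 - 7*Q)/4)
(F(-17) + N(-50))*((z - 1*(-20364)) + (-3*17*9 - 1*19249)) = (-17 + (9/4 + 21*(-50) + (7/4)*(-50)²))*((-1455/2 - 1*(-20364)) + (-3*17*9 - 1*19249)) = (-17 + (9/4 - 1050 + (7/4)*2500))*((-1455/2 + 20364) + (-51*9 - 19249)) = (-17 + (9/4 - 1050 + 4375))*(39273/2 + (-459 - 19249)) = (-17 + 13309/4)*(39273/2 - 19708) = (13241/4)*(-143/2) = -1893463/8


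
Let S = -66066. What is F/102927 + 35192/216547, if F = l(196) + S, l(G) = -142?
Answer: -129095624/268536543 ≈ -0.48074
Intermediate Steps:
F = -66208 (F = -142 - 66066 = -66208)
F/102927 + 35192/216547 = -66208/102927 + 35192/216547 = -66208*1/102927 + 35192*(1/216547) = -66208/102927 + 424/2609 = -129095624/268536543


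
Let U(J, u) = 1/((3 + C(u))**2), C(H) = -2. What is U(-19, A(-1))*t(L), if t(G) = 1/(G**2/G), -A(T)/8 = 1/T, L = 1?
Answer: 1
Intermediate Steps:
A(T) = -8/T
t(G) = 1/G
U(J, u) = 1 (U(J, u) = 1/((3 - 2)**2) = 1/(1**2) = 1/1 = 1)
U(-19, A(-1))*t(L) = 1/1 = 1*1 = 1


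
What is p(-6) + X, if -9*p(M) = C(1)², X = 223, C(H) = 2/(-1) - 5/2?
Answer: 883/4 ≈ 220.75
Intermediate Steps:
C(H) = -9/2 (C(H) = 2*(-1) - 5*½ = -2 - 5/2 = -9/2)
p(M) = -9/4 (p(M) = -(-9/2)²/9 = -⅑*81/4 = -9/4)
p(-6) + X = -9/4 + 223 = 883/4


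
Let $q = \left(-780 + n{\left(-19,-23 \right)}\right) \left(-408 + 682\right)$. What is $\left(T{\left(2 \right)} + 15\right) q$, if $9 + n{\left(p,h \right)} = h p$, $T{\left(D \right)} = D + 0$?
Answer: $-1639616$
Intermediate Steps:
$T{\left(D \right)} = D$
$n{\left(p,h \right)} = -9 + h p$
$q = -96448$ ($q = \left(-780 - -428\right) \left(-408 + 682\right) = \left(-780 + \left(-9 + 437\right)\right) 274 = \left(-780 + 428\right) 274 = \left(-352\right) 274 = -96448$)
$\left(T{\left(2 \right)} + 15\right) q = \left(2 + 15\right) \left(-96448\right) = 17 \left(-96448\right) = -1639616$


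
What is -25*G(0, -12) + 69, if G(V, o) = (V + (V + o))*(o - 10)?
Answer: -6531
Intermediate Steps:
G(V, o) = (-10 + o)*(o + 2*V) (G(V, o) = (o + 2*V)*(-10 + o) = (-10 + o)*(o + 2*V))
-25*G(0, -12) + 69 = -25*((-12)**2 - 20*0 - 10*(-12) + 2*0*(-12)) + 69 = -25*(144 + 0 + 120 + 0) + 69 = -25*264 + 69 = -6600 + 69 = -6531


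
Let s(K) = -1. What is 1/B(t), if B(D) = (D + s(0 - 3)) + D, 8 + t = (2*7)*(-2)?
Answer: -1/73 ≈ -0.013699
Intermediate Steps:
t = -36 (t = -8 + (2*7)*(-2) = -8 + 14*(-2) = -8 - 28 = -36)
B(D) = -1 + 2*D (B(D) = (D - 1) + D = (-1 + D) + D = -1 + 2*D)
1/B(t) = 1/(-1 + 2*(-36)) = 1/(-1 - 72) = 1/(-73) = -1/73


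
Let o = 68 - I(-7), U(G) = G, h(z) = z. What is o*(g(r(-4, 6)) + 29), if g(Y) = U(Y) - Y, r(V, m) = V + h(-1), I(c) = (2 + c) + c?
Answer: 2320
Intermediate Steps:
I(c) = 2 + 2*c
r(V, m) = -1 + V (r(V, m) = V - 1 = -1 + V)
o = 80 (o = 68 - (2 + 2*(-7)) = 68 - (2 - 14) = 68 - 1*(-12) = 68 + 12 = 80)
g(Y) = 0 (g(Y) = Y - Y = 0)
o*(g(r(-4, 6)) + 29) = 80*(0 + 29) = 80*29 = 2320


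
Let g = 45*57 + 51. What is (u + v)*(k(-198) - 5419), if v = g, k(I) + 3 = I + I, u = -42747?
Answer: 233482158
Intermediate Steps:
g = 2616 (g = 2565 + 51 = 2616)
k(I) = -3 + 2*I (k(I) = -3 + (I + I) = -3 + 2*I)
v = 2616
(u + v)*(k(-198) - 5419) = (-42747 + 2616)*((-3 + 2*(-198)) - 5419) = -40131*((-3 - 396) - 5419) = -40131*(-399 - 5419) = -40131*(-5818) = 233482158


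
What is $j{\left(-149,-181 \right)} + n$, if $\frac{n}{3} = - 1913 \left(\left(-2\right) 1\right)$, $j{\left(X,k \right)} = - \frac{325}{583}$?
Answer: $\frac{6691349}{583} \approx 11477.0$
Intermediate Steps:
$j{\left(X,k \right)} = - \frac{325}{583}$ ($j{\left(X,k \right)} = \left(-325\right) \frac{1}{583} = - \frac{325}{583}$)
$n = 11478$ ($n = 3 \left(- 1913 \left(\left(-2\right) 1\right)\right) = 3 \left(\left(-1913\right) \left(-2\right)\right) = 3 \cdot 3826 = 11478$)
$j{\left(-149,-181 \right)} + n = - \frac{325}{583} + 11478 = \frac{6691349}{583}$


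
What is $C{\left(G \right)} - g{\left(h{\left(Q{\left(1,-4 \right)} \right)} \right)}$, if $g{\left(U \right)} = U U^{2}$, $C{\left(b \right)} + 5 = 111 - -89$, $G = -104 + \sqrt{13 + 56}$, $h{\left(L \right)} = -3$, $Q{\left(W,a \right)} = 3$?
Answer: $222$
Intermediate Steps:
$G = -104 + \sqrt{69} \approx -95.693$
$C{\left(b \right)} = 195$ ($C{\left(b \right)} = -5 + \left(111 - -89\right) = -5 + \left(111 + 89\right) = -5 + 200 = 195$)
$g{\left(U \right)} = U^{3}$
$C{\left(G \right)} - g{\left(h{\left(Q{\left(1,-4 \right)} \right)} \right)} = 195 - \left(-3\right)^{3} = 195 - -27 = 195 + 27 = 222$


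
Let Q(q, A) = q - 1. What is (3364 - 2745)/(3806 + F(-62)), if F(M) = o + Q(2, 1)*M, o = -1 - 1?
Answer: 619/3742 ≈ 0.16542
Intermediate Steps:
o = -2
Q(q, A) = -1 + q
F(M) = -2 + M (F(M) = -2 + (-1 + 2)*M = -2 + 1*M = -2 + M)
(3364 - 2745)/(3806 + F(-62)) = (3364 - 2745)/(3806 + (-2 - 62)) = 619/(3806 - 64) = 619/3742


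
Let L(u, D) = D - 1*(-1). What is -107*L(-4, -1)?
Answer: 0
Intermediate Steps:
L(u, D) = 1 + D (L(u, D) = D + 1 = 1 + D)
-107*L(-4, -1) = -107*(1 - 1) = -107*0 = 0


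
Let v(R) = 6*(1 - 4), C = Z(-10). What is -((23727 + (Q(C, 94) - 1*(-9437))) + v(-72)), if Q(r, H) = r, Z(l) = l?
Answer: -33136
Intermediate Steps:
C = -10
v(R) = -18 (v(R) = 6*(-3) = -18)
-((23727 + (Q(C, 94) - 1*(-9437))) + v(-72)) = -((23727 + (-10 - 1*(-9437))) - 18) = -((23727 + (-10 + 9437)) - 18) = -((23727 + 9427) - 18) = -(33154 - 18) = -1*33136 = -33136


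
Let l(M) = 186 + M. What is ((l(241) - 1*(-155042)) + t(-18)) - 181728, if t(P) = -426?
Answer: -26685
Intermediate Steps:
((l(241) - 1*(-155042)) + t(-18)) - 181728 = (((186 + 241) - 1*(-155042)) - 426) - 181728 = ((427 + 155042) - 426) - 181728 = (155469 - 426) - 181728 = 155043 - 181728 = -26685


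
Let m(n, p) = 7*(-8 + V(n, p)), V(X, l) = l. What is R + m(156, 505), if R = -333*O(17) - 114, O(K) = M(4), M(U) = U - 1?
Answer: 2366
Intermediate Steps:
M(U) = -1 + U
m(n, p) = -56 + 7*p (m(n, p) = 7*(-8 + p) = -56 + 7*p)
O(K) = 3 (O(K) = -1 + 4 = 3)
R = -1113 (R = -333*3 - 114 = -999 - 114 = -1113)
R + m(156, 505) = -1113 + (-56 + 7*505) = -1113 + (-56 + 3535) = -1113 + 3479 = 2366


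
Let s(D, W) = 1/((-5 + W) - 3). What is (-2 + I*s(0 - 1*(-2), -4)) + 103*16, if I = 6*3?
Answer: 3289/2 ≈ 1644.5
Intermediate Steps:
s(D, W) = 1/(-8 + W)
I = 18
(-2 + I*s(0 - 1*(-2), -4)) + 103*16 = (-2 + 18/(-8 - 4)) + 103*16 = (-2 + 18/(-12)) + 1648 = (-2 + 18*(-1/12)) + 1648 = (-2 - 3/2) + 1648 = -7/2 + 1648 = 3289/2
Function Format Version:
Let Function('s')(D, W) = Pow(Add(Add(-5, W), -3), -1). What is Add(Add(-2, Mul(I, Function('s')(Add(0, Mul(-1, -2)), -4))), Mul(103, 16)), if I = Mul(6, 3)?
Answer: Rational(3289, 2) ≈ 1644.5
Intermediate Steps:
Function('s')(D, W) = Pow(Add(-8, W), -1)
I = 18
Add(Add(-2, Mul(I, Function('s')(Add(0, Mul(-1, -2)), -4))), Mul(103, 16)) = Add(Add(-2, Mul(18, Pow(Add(-8, -4), -1))), Mul(103, 16)) = Add(Add(-2, Mul(18, Pow(-12, -1))), 1648) = Add(Add(-2, Mul(18, Rational(-1, 12))), 1648) = Add(Add(-2, Rational(-3, 2)), 1648) = Add(Rational(-7, 2), 1648) = Rational(3289, 2)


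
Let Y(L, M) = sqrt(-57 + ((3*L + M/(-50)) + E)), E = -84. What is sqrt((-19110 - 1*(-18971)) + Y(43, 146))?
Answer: sqrt(-3475 + 5*I*sqrt(373))/5 ≈ 0.1638 + 11.791*I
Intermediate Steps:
Y(L, M) = sqrt(-141 + 3*L - M/50) (Y(L, M) = sqrt(-57 + ((3*L + M/(-50)) - 84)) = sqrt(-57 + ((3*L - M/50) - 84)) = sqrt(-57 + (-84 + 3*L - M/50)) = sqrt(-141 + 3*L - M/50))
sqrt((-19110 - 1*(-18971)) + Y(43, 146)) = sqrt((-19110 - 1*(-18971)) + sqrt(-14100 - 2*146 + 300*43)/10) = sqrt((-19110 + 18971) + sqrt(-14100 - 292 + 12900)/10) = sqrt(-139 + sqrt(-1492)/10) = sqrt(-139 + (2*I*sqrt(373))/10) = sqrt(-139 + I*sqrt(373)/5)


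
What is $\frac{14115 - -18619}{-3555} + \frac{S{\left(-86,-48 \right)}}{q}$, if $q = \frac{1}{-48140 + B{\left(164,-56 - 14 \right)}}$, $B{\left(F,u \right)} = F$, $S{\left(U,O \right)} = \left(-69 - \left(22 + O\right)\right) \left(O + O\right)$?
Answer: $- \frac{704049751774}{3555} \approx -1.9804 \cdot 10^{8}$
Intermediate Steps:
$S{\left(U,O \right)} = 2 O \left(-91 - O\right)$ ($S{\left(U,O \right)} = \left(-91 - O\right) 2 O = 2 O \left(-91 - O\right)$)
$q = - \frac{1}{47976}$ ($q = \frac{1}{-48140 + 164} = \frac{1}{-47976} = - \frac{1}{47976} \approx -2.0844 \cdot 10^{-5}$)
$\frac{14115 - -18619}{-3555} + \frac{S{\left(-86,-48 \right)}}{q} = \frac{14115 - -18619}{-3555} + \frac{\left(-2\right) \left(-48\right) \left(91 - 48\right)}{- \frac{1}{47976}} = \left(14115 + 18619\right) \left(- \frac{1}{3555}\right) + \left(-2\right) \left(-48\right) 43 \left(-47976\right) = 32734 \left(- \frac{1}{3555}\right) + 4128 \left(-47976\right) = - \frac{32734}{3555} - 198044928 = - \frac{704049751774}{3555}$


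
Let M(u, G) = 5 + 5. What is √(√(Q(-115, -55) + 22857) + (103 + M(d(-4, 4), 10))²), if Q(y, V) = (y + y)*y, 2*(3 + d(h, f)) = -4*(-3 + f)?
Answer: √(12769 + √49307) ≈ 113.98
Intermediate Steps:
d(h, f) = 3 - 2*f (d(h, f) = -3 + (-4*(-3 + f))/2 = -3 + (12 - 4*f)/2 = -3 + (6 - 2*f) = 3 - 2*f)
Q(y, V) = 2*y² (Q(y, V) = (2*y)*y = 2*y²)
M(u, G) = 10
√(√(Q(-115, -55) + 22857) + (103 + M(d(-4, 4), 10))²) = √(√(2*(-115)² + 22857) + (103 + 10)²) = √(√(2*13225 + 22857) + 113²) = √(√(26450 + 22857) + 12769) = √(√49307 + 12769) = √(12769 + √49307)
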